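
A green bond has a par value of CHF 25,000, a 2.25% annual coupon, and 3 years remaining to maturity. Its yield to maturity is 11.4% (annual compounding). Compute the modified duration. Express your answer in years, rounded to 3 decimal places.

Periodic yield y = 0.114. First find Macaulay duration:
  t   CF        PV=CF/(1+0.114)^t    t·PV
  1       562.50       504.9372       504.9372
  2       562.50       453.2650       906.5299
  3    25,562.50    18,490.4616    55,471.3848
  Σ                 19,448.6637    56,882.8518
P = 19,448.6637; Macaulay duration = 56,882.8518 / 19,448.6637 = 2.92477 years.
Modified duration = D_Mac / (1 + y) = 2.92477 / 1.114 = 2.62547 years.

2.625 years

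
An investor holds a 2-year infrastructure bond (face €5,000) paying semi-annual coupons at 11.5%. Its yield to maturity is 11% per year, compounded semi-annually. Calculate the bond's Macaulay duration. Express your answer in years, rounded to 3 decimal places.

1.843 years

Periodic yield y = 0.055. Discount each cash flow and weight by its period:
  t   CF        PV=CF/(1+0.055)^t    t·PV
  1       287.50       272.5118       272.5118
  2       287.50       258.3051       516.6101
  3       287.50       244.8389       734.5168
  4     5,287.50     4,268.1585    17,072.6341
  Σ                  5,043.8144    18,596.2729
Price P = Σ PV = 5,043.8144.
Macaulay duration = Σ(t·PV) / P = 18,596.2729 / 5,043.8144 = 3.68695 half-year periods.
In years: 3.68695 / 2 = 1.84347 years.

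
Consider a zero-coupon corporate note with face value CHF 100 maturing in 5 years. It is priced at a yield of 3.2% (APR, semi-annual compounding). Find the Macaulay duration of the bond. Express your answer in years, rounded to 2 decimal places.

A zero-coupon bond has a single cash flow at maturity, so its Macaulay duration equals its maturity: 5 years.
(Equivalently: 10 semi-annual periods ÷ 2 = 5 years.)

5.00 years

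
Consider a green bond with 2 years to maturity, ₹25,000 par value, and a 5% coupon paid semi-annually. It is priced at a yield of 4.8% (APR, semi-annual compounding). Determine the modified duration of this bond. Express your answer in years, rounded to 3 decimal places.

Periodic yield y = 0.024. First find Macaulay duration:
  t   CF        PV=CF/(1+0.024)^t    t·PV
  1       625.00       610.3516       610.3516
  2       625.00       596.0464     1,192.0929
  3       625.00       582.0766     1,746.2298
  4    25,625.00    23,305.8017    93,223.2069
  Σ                 25,094.2764    96,771.8812
P = 25,094.2764; Macaulay duration = 96,771.8812 / 25,094.2764 = 3.85633 half-year periods = 1.92817 years.
Modified duration = D_Mac / (1 + y) = 1.92817 / 1.024 = 1.88298 years.

1.883 years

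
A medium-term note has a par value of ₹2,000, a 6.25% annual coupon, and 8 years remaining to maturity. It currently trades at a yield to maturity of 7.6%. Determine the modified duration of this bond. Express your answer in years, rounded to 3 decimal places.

Periodic yield y = 0.076. First find Macaulay duration:
  t   CF        PV=CF/(1+0.076)^t    t·PV
  1       125.00       116.1710       116.1710
  2       125.00       107.9656       215.9312
  3       125.00       100.3398       301.0194
  4       125.00        93.2526       373.0104
  5       125.00        86.6660       433.3299
  6       125.00        80.5446       483.2676
  7       125.00        74.8556       523.9890
  8     2,125.00     1,182.6623     9,461.2986
  Σ                  1,842.4575    11,908.0171
P = 1,842.4575; Macaulay duration = 11,908.0171 / 1,842.4575 = 6.46312 years.
Modified duration = D_Mac / (1 + y) = 6.46312 / 1.076 = 6.00661 years.

6.007 years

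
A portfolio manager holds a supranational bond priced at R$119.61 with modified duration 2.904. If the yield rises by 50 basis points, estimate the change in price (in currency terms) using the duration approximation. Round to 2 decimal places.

-R$1.74

Duration approximation: ΔP/P ≈ -D_mod · Δy = -2.904 × (+0.005) = -0.014520.
ΔP ≈ 119.61 × (-0.014520) = -1.7367372.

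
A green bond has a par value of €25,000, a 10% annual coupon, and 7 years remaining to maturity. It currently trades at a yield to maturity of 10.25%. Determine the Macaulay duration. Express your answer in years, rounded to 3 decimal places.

Periodic yield y = 0.1025. Discount each cash flow and weight by its year:
  t   CF        PV=CF/(1+0.1025)^t    t·PV
  1     2,500.00     2,267.5737     2,267.5737
  2     2,500.00     2,056.7562     4,113.5124
  3     2,500.00     1,865.5385     5,596.6155
  4     2,500.00     1,692.0984     6,768.3936
  5     2,500.00     1,534.7831     7,673.9157
  6     2,500.00     1,392.0935     8,352.5613
  7    27,500.00    13,889.3687    97,225.5810
  Σ                 24,698.2122   131,998.1531
Price P = Σ PV = 24,698.2122.
Macaulay duration = Σ(t·PV) / P = 131,998.1531 / 24,698.2122 = 5.34444 years.

5.344 years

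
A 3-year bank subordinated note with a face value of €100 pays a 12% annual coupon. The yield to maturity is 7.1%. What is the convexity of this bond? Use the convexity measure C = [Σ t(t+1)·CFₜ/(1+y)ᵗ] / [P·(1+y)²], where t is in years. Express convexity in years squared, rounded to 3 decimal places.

With y = 0.071:
  t   CF        PV=CF/(1+0.071)^t    t·PV        t(t+1)·PV
  1        12.00        11.2045        11.2045          22.4090
  2        12.00        10.4617        20.9234          62.7702
  3       112.00        91.1695       273.5085       1,094.0341
  Σ                    112.8357       305.6364       1,179.2133
P = 112.8357.
Convexity = Σ t(t+1)·PV / [P·(1+y)²] = 1,179.2133 / (112.8357 × 1.147041) = 9.11102.

9.111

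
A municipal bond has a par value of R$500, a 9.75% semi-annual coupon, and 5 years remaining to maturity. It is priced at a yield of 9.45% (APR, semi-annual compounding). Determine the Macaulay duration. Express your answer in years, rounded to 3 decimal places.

4.080 years

Periodic yield y = 0.04725. Discount each cash flow and weight by its period:
  t   CF        PV=CF/(1+0.04725)^t    t·PV
  1       24.375        23.2752        23.2752
  2       24.375        22.2251        44.4502
  3       24.375        21.2224        63.6671
  4       24.375        20.2648        81.0594
  5       24.375        19.3505        96.7526
  6       24.375        18.4775       110.8648
  7       24.375        17.6438       123.5066
  8       24.375        16.8477       134.7819
  9       24.375        16.0876       144.7884
  10     524.375       330.4748     3,304.7475
  Σ                    505.8694     4,127.8938
Price P = Σ PV = 505.8694.
Macaulay duration = Σ(t·PV) / P = 4,127.8938 / 505.8694 = 8.16000 half-year periods.
In years: 8.16000 / 2 = 4.08000 years.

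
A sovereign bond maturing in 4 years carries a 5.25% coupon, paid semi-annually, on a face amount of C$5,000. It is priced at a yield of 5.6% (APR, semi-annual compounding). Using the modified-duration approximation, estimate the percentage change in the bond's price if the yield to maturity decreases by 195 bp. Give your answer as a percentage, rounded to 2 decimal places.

Periodic yield y = 0.028. Modified duration first:
  t   CF        PV=CF/(1+0.028)^t    t·PV
  1       131.25       127.6751       127.6751
  2       131.25       124.1976       248.3951
  3       131.25       120.8148       362.4443
  4       131.25       117.5241       470.0963
  5       131.25       114.3230       571.6152
  6       131.25       111.2092       667.2551
  7       131.25       108.1801       757.2609
  8     5,131.25     4,114.1323    32,913.0587
  Σ                  4,938.0562    36,117.8006
P = 4,938.0562; D_Mac = 7.31417 half-year periods = 3.65709 yrs; D_mod = 3.65709/(1+0.028) = 3.55748 yrs.
ΔP/P ≈ -D_mod · Δy = -3.55748 × (-0.0195) = +0.069371 = +6.9371%.

+6.94%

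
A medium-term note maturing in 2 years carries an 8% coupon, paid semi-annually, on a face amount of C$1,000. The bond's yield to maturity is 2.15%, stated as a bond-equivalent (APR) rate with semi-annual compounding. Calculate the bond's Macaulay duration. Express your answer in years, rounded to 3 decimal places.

1.894 years

Periodic yield y = 0.01075. Discount each cash flow and weight by its period:
  t   CF        PV=CF/(1+0.01075)^t    t·PV
  1        40.00        39.5746        39.5746
  2        40.00        39.1537        78.3073
  3        40.00        38.7372       116.2117
  4     1,040.00       996.4565     3,985.8260
  Σ                  1,113.9220     4,219.9196
Price P = Σ PV = 1,113.9220.
Macaulay duration = Σ(t·PV) / P = 4,219.9196 / 1,113.9220 = 3.78834 half-year periods.
In years: 3.78834 / 2 = 1.89417 years.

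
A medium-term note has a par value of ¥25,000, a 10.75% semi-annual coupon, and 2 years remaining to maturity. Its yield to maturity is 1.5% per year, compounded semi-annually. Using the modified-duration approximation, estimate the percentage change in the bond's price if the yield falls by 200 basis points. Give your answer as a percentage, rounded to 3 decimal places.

Periodic yield y = 0.0075. Modified duration first:
  t   CF        PV=CF/(1+0.0075)^t    t·PV
  1     1,343.75     1,333.7469     1,333.7469
  2     1,343.75     1,323.8183     2,647.6365
  3     1,343.75     1,313.9635     3,941.8906
  4    26,343.75    25,568.0365   102,272.1459
  Σ                 29,539.5652   110,195.4199
P = 29,539.5652; D_Mac = 3.73043 half-year periods = 1.86522 yrs; D_mod = 1.86522/(1+0.0075) = 1.85133 yrs.
ΔP/P ≈ -D_mod · Δy = -1.85133 × (-0.02) = +0.037027 = +3.7027%.

+3.703%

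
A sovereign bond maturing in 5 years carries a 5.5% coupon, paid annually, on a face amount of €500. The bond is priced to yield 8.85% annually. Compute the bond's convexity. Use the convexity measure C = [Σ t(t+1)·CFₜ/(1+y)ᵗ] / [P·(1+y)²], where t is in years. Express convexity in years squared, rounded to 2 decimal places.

21.74

With y = 0.0885:
  t   CF        PV=CF/(1+0.0885)^t    t·PV        t(t+1)·PV
  1        27.50        25.2641        25.2641          50.5282
  2        27.50        23.2100        46.4201         139.2602
  3        27.50        21.3230        63.9689         255.8755
  4        27.50        19.5893        78.3572         391.7860
  5       527.50       345.2076     1,726.0378      10,356.2268
  Σ                    434.5940     1,940.0481      11,193.6767
P = 434.5940.
Convexity = Σ t(t+1)·PV / [P·(1+y)²] = 11,193.6767 / (434.5940 × 1.184832) = 21.73863.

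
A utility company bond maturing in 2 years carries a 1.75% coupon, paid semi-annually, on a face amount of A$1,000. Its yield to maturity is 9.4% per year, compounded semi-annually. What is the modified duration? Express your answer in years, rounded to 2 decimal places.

Periodic yield y = 0.047. First find Macaulay duration:
  t   CF        PV=CF/(1+0.047)^t    t·PV
  1         8.75         8.3572         8.3572
  2         8.75         7.9821        15.9641
  3         8.75         7.6237        22.8712
  4     1,008.75       839.4538     3,357.8154
  Σ                    863.4168     3,405.0079
P = 863.4168; Macaulay duration = 3,405.0079 / 863.4168 = 3.94364 half-year periods = 1.97182 years.
Modified duration = D_Mac / (1 + y) = 1.97182 / 1.047 = 1.88331 years.

1.88 years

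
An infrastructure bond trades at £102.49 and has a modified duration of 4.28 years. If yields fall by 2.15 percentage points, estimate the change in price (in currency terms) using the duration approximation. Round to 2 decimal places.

Duration approximation: ΔP/P ≈ -D_mod · Δy = -4.28 × (-0.0215) = +0.092020.
ΔP ≈ 102.49 × (+0.092020) = +9.4311298.

+£9.43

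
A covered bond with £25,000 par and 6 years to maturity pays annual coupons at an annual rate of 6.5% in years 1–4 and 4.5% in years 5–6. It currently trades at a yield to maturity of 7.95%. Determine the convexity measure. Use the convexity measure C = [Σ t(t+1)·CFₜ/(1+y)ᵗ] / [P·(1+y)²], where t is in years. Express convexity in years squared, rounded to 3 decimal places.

With y = 0.0795:
  t   CF        PV=CF/(1+0.0795)^t    t·PV        t(t+1)·PV
  1     1,625.00     1,505.3265     1,505.3265       3,010.6531
  2     1,625.00     1,394.4665     2,788.9329       8,366.7987
  3     1,625.00     1,291.7707     3,875.3121      15,501.2482
  4     1,625.00     1,196.6380     4,786.5519      23,932.7594
  5     1,125.00       767.4309     3,837.1546      23,022.9274
  6    26,125.00    16,508.9868    99,053.9205     693,377.4437
  Σ                 22,664.6193   115,847.1985     767,211.8305
P = 22,664.6193.
Convexity = Σ t(t+1)·PV / [P·(1+y)²] = 767,211.8305 / (22,664.6193 × 1.165320) = 29.04836.

29.048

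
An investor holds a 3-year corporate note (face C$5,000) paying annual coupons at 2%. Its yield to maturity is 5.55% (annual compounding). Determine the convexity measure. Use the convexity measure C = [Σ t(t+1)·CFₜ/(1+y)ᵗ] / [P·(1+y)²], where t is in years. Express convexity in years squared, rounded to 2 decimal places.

10.48

With y = 0.0555:
  t   CF        PV=CF/(1+0.0555)^t    t·PV        t(t+1)·PV
  1       100.00        94.7418        94.7418         189.4837
  2       100.00        89.7601       179.5203         538.5608
  3     5,100.00     4,337.0603    13,011.1810      52,044.7239
  Σ                  4,521.5623    13,285.4431      52,772.7684
P = 4,521.5623.
Convexity = Σ t(t+1)·PV / [P·(1+y)²] = 52,772.7684 / (4,521.5623 × 1.114080) = 10.47623.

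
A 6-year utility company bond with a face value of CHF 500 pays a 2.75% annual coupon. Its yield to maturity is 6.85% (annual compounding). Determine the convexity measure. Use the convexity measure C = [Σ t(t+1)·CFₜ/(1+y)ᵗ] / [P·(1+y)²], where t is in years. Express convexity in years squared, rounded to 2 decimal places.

With y = 0.0685:
  t   CF        PV=CF/(1+0.0685)^t    t·PV        t(t+1)·PV
  1        13.75        12.8685        12.8685          25.7370
  2        13.75        12.0435        24.0871          72.2612
  3        13.75        11.2714        33.8143         135.2572
  4        13.75        10.5488        42.1953         210.9767
  5        13.75         9.8726        49.3628         296.1770
  6       513.75       345.2269     2,071.3616      14,499.5314
  Σ                    401.8318     2,233.6897      15,239.9405
P = 401.8318.
Convexity = Σ t(t+1)·PV / [P·(1+y)²] = 15,239.9405 / (401.8318 × 1.141692) = 33.21926.

33.22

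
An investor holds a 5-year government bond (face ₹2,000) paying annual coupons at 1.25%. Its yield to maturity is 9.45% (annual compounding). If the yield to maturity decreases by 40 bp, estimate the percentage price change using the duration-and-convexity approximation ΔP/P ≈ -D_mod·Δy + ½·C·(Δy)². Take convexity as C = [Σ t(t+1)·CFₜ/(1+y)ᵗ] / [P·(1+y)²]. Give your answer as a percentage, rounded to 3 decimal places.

+1.791%

With y = 0.0945:
  t   CF        PV=CF/(1+0.0945)^t    t·PV        t(t+1)·PV
  1        25.00        22.8415        22.8415          45.6830
  2        25.00        20.8693        41.7387         125.2160
  3        25.00        19.0675        57.2024         228.8094
  4        25.00        17.4212        69.6846         348.4231
  5     2,025.00     1,289.2769     6,446.3844      38,678.3067
  Σ                  1,369.4763     6,637.8516      39,426.4382
P = 1,369.4763; D_Mac = 4.84700 yrs; D_mod = 4.42851 yrs; C = 24.03264.
Duration effect: -4.42851 × (-0.004) = +0.017714
Convexity effect: 0.5 × 24.03264 × (-0.004)² = +0.0001923
ΔP/P ≈ +0.017714 + 0.0001923 = +0.017906 = +1.7906%.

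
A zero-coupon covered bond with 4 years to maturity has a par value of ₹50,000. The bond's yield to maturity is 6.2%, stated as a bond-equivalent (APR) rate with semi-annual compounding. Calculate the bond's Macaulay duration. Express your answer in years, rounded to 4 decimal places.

A zero-coupon bond has a single cash flow at maturity, so its Macaulay duration equals its maturity: 4 years.
(Equivalently: 8 semi-annual periods ÷ 2 = 4 years.)

4.0000 years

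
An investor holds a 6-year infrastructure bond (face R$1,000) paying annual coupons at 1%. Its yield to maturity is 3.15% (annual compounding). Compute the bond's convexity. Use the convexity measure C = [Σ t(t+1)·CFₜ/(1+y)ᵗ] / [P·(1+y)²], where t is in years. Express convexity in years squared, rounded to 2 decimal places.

38.10

With y = 0.0315:
  t   CF        PV=CF/(1+0.0315)^t    t·PV        t(t+1)·PV
  1        10.00         9.6946         9.6946          19.3892
  2        10.00         9.3986        18.7971          56.3914
  3        10.00         9.1116        27.3347         109.3386
  4        10.00         8.8333        35.3332         176.6660
  5        10.00         8.5636        42.8178         256.9065
  6     1,010.00       838.5056     5,031.0337      35,217.2362
  Σ                    884.1072     5,165.0111      35,835.9280
P = 884.1072.
Convexity = Σ t(t+1)·PV / [P·(1+y)²] = 35,835.9280 / (884.1072 × 1.063992) = 38.09564.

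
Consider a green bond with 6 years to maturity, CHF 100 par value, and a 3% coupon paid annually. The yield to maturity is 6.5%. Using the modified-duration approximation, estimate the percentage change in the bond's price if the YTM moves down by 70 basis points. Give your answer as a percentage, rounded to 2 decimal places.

Periodic yield y = 0.065. Modified duration first:
  t   CF        PV=CF/(1+0.065)^t    t·PV
  1         3.00         2.8169         2.8169
  2         3.00         2.6450         5.2900
  3         3.00         2.4835         7.4506
  4         3.00         2.3320         9.3279
  5         3.00         2.1896        10.9482
  6       103.00        70.5894       423.5365
  Σ                     83.0565       459.3701
P = 83.0565; D_Mac = 5.53082 yrs; D_mod = 5.53082/(1+0.065) = 5.19326 yrs.
ΔP/P ≈ -D_mod · Δy = -5.19326 × (-0.007) = +0.036353 = +3.6353%.

+3.64%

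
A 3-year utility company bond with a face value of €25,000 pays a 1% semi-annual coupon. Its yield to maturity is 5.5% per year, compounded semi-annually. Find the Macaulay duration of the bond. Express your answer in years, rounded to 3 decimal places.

2.960 years

Periodic yield y = 0.0275. Discount each cash flow and weight by its period:
  t   CF        PV=CF/(1+0.0275)^t    t·PV
  1       125.00       121.6545       121.6545
  2       125.00       118.3985       236.7971
  3       125.00       115.2297       345.6892
  4       125.00       112.1457       448.5829
  5       125.00       109.1442       545.7212
  6    25,125.00    21,350.8460   128,105.0757
  Σ                 21,927.4187   129,803.5206
Price P = Σ PV = 21,927.4187.
Macaulay duration = Σ(t·PV) / P = 129,803.5206 / 21,927.4187 = 5.91969 half-year periods.
In years: 5.91969 / 2 = 2.95984 years.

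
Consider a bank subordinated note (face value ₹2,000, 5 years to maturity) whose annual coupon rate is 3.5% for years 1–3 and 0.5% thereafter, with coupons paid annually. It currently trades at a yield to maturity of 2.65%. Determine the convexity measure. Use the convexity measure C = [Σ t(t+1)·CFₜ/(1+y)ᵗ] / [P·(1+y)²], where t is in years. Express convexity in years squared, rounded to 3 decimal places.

With y = 0.0265:
  t   CF        PV=CF/(1+0.0265)^t    t·PV        t(t+1)·PV
  1        70.00        68.1929        68.1929         136.3858
  2        70.00        66.4324       132.8649         398.5946
  3        70.00        64.7174       194.1523         776.6090
  4        10.00         9.0067        36.0267         180.1334
  5     2,010.00     1,763.6049     8,818.0243      52,908.1460
  Σ                  1,971.9543     9,249.2610      54,399.8688
P = 1,971.9543.
Convexity = Σ t(t+1)·PV / [P·(1+y)²] = 54,399.8688 / (1,971.9543 × 1.053702) = 26.18081.

26.181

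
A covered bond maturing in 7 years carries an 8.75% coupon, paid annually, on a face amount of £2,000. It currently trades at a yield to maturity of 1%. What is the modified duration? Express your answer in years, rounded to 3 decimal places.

5.766 years

Periodic yield y = 0.01. First find Macaulay duration:
  t   CF        PV=CF/(1+0.01)^t    t·PV
  1       175.00       173.2673       173.2673
  2       175.00       171.5518       343.1036
  3       175.00       169.8533       509.5598
  4       175.00       168.1716       672.6862
  5       175.00       166.5065       832.5325
  6       175.00       164.8579       989.1475
  7     2,175.00     2,028.6618    14,200.6324
  Σ                  3,042.8702    17,720.9294
P = 3,042.8702; Macaulay duration = 17,720.9294 / 3,042.8702 = 5.82375 years.
Modified duration = D_Mac / (1 + y) = 5.82375 / 1.01 = 5.76609 years.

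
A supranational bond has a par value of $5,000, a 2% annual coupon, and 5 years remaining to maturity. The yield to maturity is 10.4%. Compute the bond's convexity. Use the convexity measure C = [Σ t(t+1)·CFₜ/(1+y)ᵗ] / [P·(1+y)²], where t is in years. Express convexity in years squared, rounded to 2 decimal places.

With y = 0.104:
  t   CF        PV=CF/(1+0.104)^t    t·PV        t(t+1)·PV
  1       100.00        90.5797        90.5797         181.1594
  2       100.00        82.0468       164.0937         492.2810
  3       100.00        74.3178       222.9534         891.8135
  4       100.00        67.3168       269.2674       1,346.3368
  5     5,100.00     3,109.7452    15,548.7261      93,292.3566
  Σ                  3,424.0064    16,295.6202      96,203.9473
P = 3,424.0064.
Convexity = Σ t(t+1)·PV / [P·(1+y)²] = 96,203.9473 / (3,424.0064 × 1.218816) = 23.05261.

23.05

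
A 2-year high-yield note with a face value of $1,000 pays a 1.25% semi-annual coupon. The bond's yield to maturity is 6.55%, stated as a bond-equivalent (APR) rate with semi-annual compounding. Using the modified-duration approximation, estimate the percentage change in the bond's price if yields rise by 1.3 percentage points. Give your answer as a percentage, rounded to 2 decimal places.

Periodic yield y = 0.03275. Modified duration first:
  t   CF        PV=CF/(1+0.03275)^t    t·PV
  1         6.25         6.0518         6.0518
  2         6.25         5.8599        11.7198
  3         6.25         5.6741        17.0222
  4     1,006.25       884.5555     3,538.2219
  Σ                    902.1412     3,573.0157
P = 902.1412; D_Mac = 3.96059 half-year periods = 1.98030 yrs; D_mod = 1.98030/(1+0.03275) = 1.91750 yrs.
ΔP/P ≈ -D_mod · Δy = -1.91750 × (+0.013) = -0.024927 = -2.4927%.

-2.49%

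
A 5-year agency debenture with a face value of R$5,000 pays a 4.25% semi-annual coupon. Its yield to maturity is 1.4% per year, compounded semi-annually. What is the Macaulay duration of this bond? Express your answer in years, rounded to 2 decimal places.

Periodic yield y = 0.007. Discount each cash flow and weight by its period:
  t   CF        PV=CF/(1+0.007)^t    t·PV
  1       106.25       105.5114       105.5114
  2       106.25       104.7780       209.5559
  3       106.25       104.0496       312.1489
  4       106.25       103.3263       413.3054
  5       106.25       102.6081       513.0404
  6       106.25       101.8948       611.3689
  7       106.25       101.1865       708.3056
  8       106.25       100.4831       803.8651
  9       106.25        99.7846       898.0618
  10    5,106.25     4,762.1971    47,621.9712
  Σ                  5,685.8197    52,197.1347
Price P = Σ PV = 5,685.8197.
Macaulay duration = Σ(t·PV) / P = 52,197.1347 / 5,685.8197 = 9.18023 half-year periods.
In years: 9.18023 / 2 = 4.59012 years.

4.59 years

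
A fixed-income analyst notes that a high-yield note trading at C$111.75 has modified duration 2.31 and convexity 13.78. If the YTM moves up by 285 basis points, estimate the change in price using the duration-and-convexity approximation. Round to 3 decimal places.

-C$6.732

Duration effect: -D_mod·Δy = -2.31 × (+0.0285) = -0.065835
Convexity effect: ½·C·(Δy)² = 0.5 × 13.78 × (0.0285)² = +0.0055964025
ΔP/P ≈ -0.065835 + 0.0055964025 = -0.0602385975
ΔP ≈ 111.75 × (-0.0602385975) = -6.731663270625.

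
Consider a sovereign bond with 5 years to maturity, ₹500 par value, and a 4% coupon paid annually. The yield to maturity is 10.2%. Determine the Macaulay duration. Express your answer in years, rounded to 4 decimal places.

Periodic yield y = 0.102. Discount each cash flow and weight by its year:
  t   CF        PV=CF/(1+0.102)^t    t·PV
  1        20.00        18.1488        18.1488
  2        20.00        16.4690        32.9380
  3        20.00        14.9446        44.8339
  4        20.00        13.5614        54.2455
  5       520.00       319.9598     1,599.7988
  Σ                    383.0836     1,749.9650
Price P = Σ PV = 383.0836.
Macaulay duration = Σ(t·PV) / P = 1,749.9650 / 383.0836 = 4.56810 years.

4.5681 years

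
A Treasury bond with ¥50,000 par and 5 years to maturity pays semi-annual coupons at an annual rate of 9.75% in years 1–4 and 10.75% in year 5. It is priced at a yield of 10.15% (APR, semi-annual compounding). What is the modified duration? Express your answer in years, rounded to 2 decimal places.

3.87 years

Periodic yield y = 0.05075. First find Macaulay duration:
  t   CF        PV=CF/(1+0.05075)^t    t·PV
  1     2,437.50     2,319.7716     2,319.7716
  2     2,437.50     2,207.7293     4,415.4587
  3     2,437.50     2,101.0986     6,303.2957
  4     2,437.50     1,999.6180     7,998.4719
  5     2,437.50     1,903.0387     9,515.1937
  6     2,437.50     1,811.1242    10,866.7452
  7     2,437.50     1,723.6490    12,065.5431
  8     2,437.50     1,640.3988    13,123.1902
  9     2,687.50     1,721.2894    15,491.6043
  10   52,687.50    32,115.4199   321,154.1994
  Σ                 49,543.1375   403,253.4736
P = 49,543.1375; Macaulay duration = 403,253.4736 / 49,543.1375 = 8.13944 half-year periods = 4.06972 years.
Modified duration = D_Mac / (1 + y) = 4.06972 / 1.05075 = 3.87316 years.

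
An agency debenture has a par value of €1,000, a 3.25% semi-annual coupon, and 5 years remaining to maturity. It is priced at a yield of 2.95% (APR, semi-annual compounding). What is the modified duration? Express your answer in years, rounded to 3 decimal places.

4.590 years

Periodic yield y = 0.01475. First find Macaulay duration:
  t   CF        PV=CF/(1+0.01475)^t    t·PV
  1        16.25        16.0138        16.0138
  2        16.25        15.7810        31.5621
  3        16.25        15.5516        46.6549
  4        16.25        15.3256        61.3023
  5        16.25        15.1028        75.5141
  6        16.25        14.8833        89.2998
  7        16.25        14.6670       102.6687
  8        16.25        14.4538       115.6301
  9        16.25        14.2437       128.1930
  10    1,016.25       877.8291     8,778.2907
  Σ                  1,013.8516     9,445.1295
P = 1,013.8516; Macaulay duration = 9,445.1295 / 1,013.8516 = 9.31609 half-year periods = 4.65804 years.
Modified duration = D_Mac / (1 + y) = 4.65804 / 1.01475 = 4.59034 years.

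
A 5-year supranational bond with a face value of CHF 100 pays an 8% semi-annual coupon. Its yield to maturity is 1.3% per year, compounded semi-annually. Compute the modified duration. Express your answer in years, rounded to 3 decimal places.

Periodic yield y = 0.0065. First find Macaulay duration:
  t   CF        PV=CF/(1+0.0065)^t    t·PV
  1         4.00         3.9742         3.9742
  2         4.00         3.9485         7.8970
  3         4.00         3.9230        11.7690
  4         4.00         3.8977        15.5907
  5         4.00         3.8725        19.3625
  6         4.00         3.8475        23.0849
  7         4.00         3.8226        26.7585
  8         4.00         3.7980        30.3836
  9         4.00         3.7734        33.9608
  10      104.00        97.4755       974.7552
  Σ                    132.3329     1,147.5364
P = 132.3329; Macaulay duration = 1,147.5364 / 132.3329 = 8.67159 half-year periods = 4.33580 years.
Modified duration = D_Mac / (1 + y) = 4.33580 / 1.0065 = 4.30779 years.

4.308 years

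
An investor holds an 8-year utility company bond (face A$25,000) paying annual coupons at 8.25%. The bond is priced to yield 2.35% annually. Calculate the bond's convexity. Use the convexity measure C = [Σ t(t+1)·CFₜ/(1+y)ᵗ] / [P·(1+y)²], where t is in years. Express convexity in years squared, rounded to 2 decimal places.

With y = 0.0235:
  t   CF        PV=CF/(1+0.0235)^t    t·PV        t(t+1)·PV
  1     2,062.50     2,015.1441     2,015.1441       4,030.2882
  2     2,062.50     1,968.8755     3,937.7511      11,813.2532
  3     2,062.50     1,923.6693     5,771.0079      23,084.0317
  4     2,062.50     1,879.5010     7,518.0041      37,590.0207
  5     2,062.50     1,836.3469     9,181.7344      55,090.4065
  6     2,062.50     1,794.1836    10,765.1014      75,355.7099
  7     2,062.50     1,752.9883    12,270.9184      98,167.3472
  8    27,062.50    22,473.2114   179,785.6914   1,618,071.2230
  Σ                 35,643.9202   231,245.3529   1,923,202.2805
P = 35,643.9202.
Convexity = Σ t(t+1)·PV / [P·(1+y)²] = 1,923,202.2805 / (35,643.9202 × 1.047552) = 51.50671.

51.51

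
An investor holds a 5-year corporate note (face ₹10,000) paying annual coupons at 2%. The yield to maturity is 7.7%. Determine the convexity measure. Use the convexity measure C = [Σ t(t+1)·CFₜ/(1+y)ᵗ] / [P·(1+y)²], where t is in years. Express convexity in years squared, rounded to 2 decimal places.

With y = 0.077:
  t   CF        PV=CF/(1+0.077)^t    t·PV        t(t+1)·PV
  1       200.00       185.7010       185.7010         371.4020
  2       200.00       172.4243       344.8487       1,034.5461
  3       200.00       160.0969       480.2907       1,921.1626
  4       200.00       148.6508       594.6031       2,973.0155
  5    10,200.00     7,039.1733    35,195.8663     211,175.1980
  Σ                  7,706.0463    36,801.3098     217,475.3243
P = 7,706.0463.
Convexity = Σ t(t+1)·PV / [P·(1+y)²] = 217,475.3243 / (7,706.0463 × 1.159929) = 24.33027.

24.33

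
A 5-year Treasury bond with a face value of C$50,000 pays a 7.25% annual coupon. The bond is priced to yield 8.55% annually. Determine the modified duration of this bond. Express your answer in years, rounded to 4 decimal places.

Periodic yield y = 0.0855. First find Macaulay duration:
  t   CF        PV=CF/(1+0.0855)^t    t·PV
  1     3,625.00     3,339.4749     3,339.4749
  2     3,625.00     3,076.4393     6,152.8787
  3     3,625.00     2,834.1219     8,502.3657
  4     3,625.00     2,610.8908    10,443.5630
  5    53,625.00    35,581.0014   177,905.0068
  Σ                 47,441.9282   206,343.2891
P = 47,441.9282; Macaulay duration = 206,343.2891 / 47,441.9282 = 4.34939 years.
Modified duration = D_Mac / (1 + y) = 4.34939 / 1.0855 = 4.00680 years.

4.0068 years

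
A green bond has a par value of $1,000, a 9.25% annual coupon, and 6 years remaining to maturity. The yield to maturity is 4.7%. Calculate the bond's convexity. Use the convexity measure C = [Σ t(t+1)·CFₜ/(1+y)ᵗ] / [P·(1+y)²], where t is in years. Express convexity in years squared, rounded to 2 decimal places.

29.76

With y = 0.047:
  t   CF        PV=CF/(1+0.047)^t    t·PV        t(t+1)·PV
  1        92.50        88.3477        88.3477         176.6953
  2        92.50        84.3817       168.7634         506.2903
  3        92.50        80.5938       241.7814         967.1257
  4        92.50        76.9759       307.9038       1,539.5188
  5        92.50        73.5205       367.6024       2,205.6144
  6     1,092.50       829.3567     4,976.1402      34,832.9812
  Σ                  1,233.1763     6,150.5389      40,228.2258
P = 1,233.1763.
Convexity = Σ t(t+1)·PV / [P·(1+y)²] = 40,228.2258 / (1,233.1763 × 1.096209) = 29.75859.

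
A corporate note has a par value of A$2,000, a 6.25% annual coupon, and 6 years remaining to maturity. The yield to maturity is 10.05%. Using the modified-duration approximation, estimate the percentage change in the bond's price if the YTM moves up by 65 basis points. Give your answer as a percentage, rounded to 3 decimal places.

Periodic yield y = 0.1005. Modified duration first:
  t   CF        PV=CF/(1+0.1005)^t    t·PV
  1       125.00       113.5847       113.5847
  2       125.00       103.2119       206.4239
  3       125.00        93.7864       281.3592
  4       125.00        85.2216       340.8865
  5       125.00        77.4390       387.1950
  6     2,125.00     1,196.2409     7,177.4455
  Σ                  1,669.4846     8,506.8949
P = 1,669.4846; D_Mac = 5.09552 yrs; D_mod = 5.09552/(1+0.1005) = 4.63019 yrs.
ΔP/P ≈ -D_mod · Δy = -4.63019 × (+0.0065) = -0.030096 = -3.0096%.

-3.010%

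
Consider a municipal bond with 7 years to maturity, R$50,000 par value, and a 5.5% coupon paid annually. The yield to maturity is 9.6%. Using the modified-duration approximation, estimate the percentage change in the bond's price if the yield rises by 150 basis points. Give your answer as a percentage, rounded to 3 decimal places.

Periodic yield y = 0.096. Modified duration first:
  t   CF        PV=CF/(1+0.096)^t    t·PV
  1     2,750.00     2,509.1241     2,509.1241
  2     2,750.00     2,289.3468     4,578.6936
  3     2,750.00     2,088.8201     6,266.4602
  4     2,750.00     1,905.8577     7,623.4309
  5     2,750.00     1,738.9213     8,694.6064
  6     2,750.00     1,586.6070     9,519.6421
  7    52,750.00    27,768.2547   194,377.7832
  Σ                 39,886.9317   233,569.7405
P = 39,886.9317; D_Mac = 5.85580 yrs; D_mod = 5.85580/(1+0.096) = 5.34288 yrs.
ΔP/P ≈ -D_mod · Δy = -5.34288 × (+0.015) = -0.080143 = -8.0143%.

-8.014%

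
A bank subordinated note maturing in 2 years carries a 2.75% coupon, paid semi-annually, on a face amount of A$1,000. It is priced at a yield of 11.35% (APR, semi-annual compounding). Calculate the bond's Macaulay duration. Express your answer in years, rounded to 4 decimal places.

1.9557 years

Periodic yield y = 0.05675. Discount each cash flow and weight by its period:
  t   CF        PV=CF/(1+0.05675)^t    t·PV
  1        13.75        13.0116        13.0116
  2        13.75        12.3128        24.6257
  3        13.75        11.6516        34.9548
  4     1,013.75       812.9088     3,251.6353
  Σ                    849.8849     3,324.2274
Price P = Σ PV = 849.8849.
Macaulay duration = Σ(t·PV) / P = 3,324.2274 / 849.8849 = 3.91139 half-year periods.
In years: 3.91139 / 2 = 1.95569 years.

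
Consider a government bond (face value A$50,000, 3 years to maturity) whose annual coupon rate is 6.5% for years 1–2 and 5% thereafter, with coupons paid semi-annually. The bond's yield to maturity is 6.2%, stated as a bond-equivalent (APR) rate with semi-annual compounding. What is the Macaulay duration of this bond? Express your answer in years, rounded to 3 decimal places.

2.775 years

Periodic yield y = 0.031. Discount each cash flow and weight by its period:
  t   CF        PV=CF/(1+0.031)^t    t·PV
  1     1,625.00     1,576.1397     1,576.1397
  2     1,625.00     1,528.7485     3,057.4969
  3     1,625.00     1,482.7822     4,448.3467
  4     1,625.00     1,438.1981     5,752.7923
  5     1,250.00     1,073.0419     5,365.2096
  6    51,250.00    42,671.8899   256,031.3395
  Σ                 49,770.8003   276,231.3247
Price P = Σ PV = 49,770.8003.
Macaulay duration = Σ(t·PV) / P = 276,231.3247 / 49,770.8003 = 5.55007 half-year periods.
In years: 5.55007 / 2 = 2.77503 years.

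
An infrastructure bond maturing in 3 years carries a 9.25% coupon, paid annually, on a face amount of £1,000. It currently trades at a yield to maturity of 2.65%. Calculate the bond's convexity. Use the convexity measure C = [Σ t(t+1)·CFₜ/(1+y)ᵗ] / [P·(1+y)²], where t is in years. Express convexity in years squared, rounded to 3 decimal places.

With y = 0.0265:
  t   CF        PV=CF/(1+0.0265)^t    t·PV        t(t+1)·PV
  1        92.50        90.1120        90.1120         180.2241
  2        92.50        87.7857       175.5714         526.7143
  3     1,092.50     1,010.0540     3,030.1619      12,120.6478
  Σ                  1,187.9517     3,295.8454      12,827.5861
P = 1,187.9517.
Convexity = Σ t(t+1)·PV / [P·(1+y)²] = 12,827.5861 / (1,187.9517 × 1.053702) = 10.24774.

10.248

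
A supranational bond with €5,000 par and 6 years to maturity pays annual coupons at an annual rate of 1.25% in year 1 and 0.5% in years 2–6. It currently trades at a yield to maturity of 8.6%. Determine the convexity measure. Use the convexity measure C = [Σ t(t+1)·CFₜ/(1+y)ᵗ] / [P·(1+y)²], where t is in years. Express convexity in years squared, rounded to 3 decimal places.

34.485

With y = 0.086:
  t   CF        PV=CF/(1+0.086)^t    t·PV        t(t+1)·PV
  1        62.50        57.5506        57.5506         115.1013
  2        25.00        21.1973        42.3946         127.1837
  3        25.00        19.5187        58.5561         234.2242
  4        25.00        17.9730        71.8920         359.4601
  5        25.00        16.5497        82.7486         496.4919
  6     5,025.00     3,063.0714    18,378.4282     128,648.9971
  Σ                  3,195.8607    18,691.5701     129,981.4583
P = 3,195.8607.
Convexity = Σ t(t+1)·PV / [P·(1+y)²] = 129,981.4583 / (3,195.8607 × 1.179396) = 34.48529.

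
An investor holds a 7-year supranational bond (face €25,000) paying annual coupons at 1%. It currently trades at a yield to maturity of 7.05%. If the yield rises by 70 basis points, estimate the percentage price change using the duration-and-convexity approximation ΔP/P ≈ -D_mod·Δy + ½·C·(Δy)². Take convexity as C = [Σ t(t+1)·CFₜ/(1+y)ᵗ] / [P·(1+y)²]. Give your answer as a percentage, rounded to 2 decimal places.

-4.29%

With y = 0.0705:
  t   CF        PV=CF/(1+0.0705)^t    t·PV        t(t+1)·PV
  1       250.00       233.5357       233.5357         467.0715
  2       250.00       218.1558       436.3115       1,308.9345
  3       250.00       203.7887       611.3660       2,445.4638
  4       250.00       190.3677       761.4709       3,807.3545
  5       250.00       177.8307       889.1533       5,334.9199
  6       250.00       166.1193       996.7155       6,977.0088
  7    25,250.00    15,673.0919   109,711.6435     877,693.1483
  Σ                 16,862.8897   113,640.1965     898,033.9013
P = 16,862.8897; D_Mac = 6.73907 yrs; D_mod = 6.29525 yrs; C = 46.47157.
Duration effect: -6.29525 × (+0.007) = -0.044067
Convexity effect: 0.5 × 46.47157 × (0.007)² = +0.0011386
ΔP/P ≈ -0.044067 + 0.0011386 = -0.042928 = -4.2928%.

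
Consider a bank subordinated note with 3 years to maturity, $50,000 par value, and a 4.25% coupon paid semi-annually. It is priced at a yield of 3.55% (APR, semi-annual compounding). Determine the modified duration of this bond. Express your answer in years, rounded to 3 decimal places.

2.800 years

Periodic yield y = 0.01775. First find Macaulay duration:
  t   CF        PV=CF/(1+0.01775)^t    t·PV
  1     1,062.50     1,043.9695     1,043.9695
  2     1,062.50     1,025.7623     2,051.5245
  3     1,062.50     1,007.8725     3,023.6176
  4     1,062.50       990.2948     3,961.1792
  5     1,062.50       973.0236     4,865.1181
  6    51,062.50    45,946.8146   275,680.8873
  Σ                 50,987.7373   290,626.2962
P = 50,987.7373; Macaulay duration = 290,626.2962 / 50,987.7373 = 5.69993 half-year periods = 2.84996 years.
Modified duration = D_Mac / (1 + y) = 2.84996 / 1.01775 = 2.80026 years.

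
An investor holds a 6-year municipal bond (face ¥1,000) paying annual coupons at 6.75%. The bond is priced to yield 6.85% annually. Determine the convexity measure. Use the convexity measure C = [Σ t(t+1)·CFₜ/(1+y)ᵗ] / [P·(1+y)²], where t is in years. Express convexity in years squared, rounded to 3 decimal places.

29.715

With y = 0.0685:
  t   CF        PV=CF/(1+0.0685)^t    t·PV        t(t+1)·PV
  1        67.50        63.1727        63.1727         126.3453
  2        67.50        59.1228       118.2455         354.7366
  3        67.50        55.3325       165.9975         663.9898
  4        67.50        51.7852       207.1408       1,035.7040
  5        67.50        48.4653       242.3266       1,453.9598
  6     1,067.50       717.3329     4,303.9972      30,127.9801
  Σ                    995.2113     5,100.8802      33,762.7156
P = 995.2113.
Convexity = Σ t(t+1)·PV / [P·(1+y)²] = 33,762.7156 / (995.2113 × 1.141692) = 29.71481.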